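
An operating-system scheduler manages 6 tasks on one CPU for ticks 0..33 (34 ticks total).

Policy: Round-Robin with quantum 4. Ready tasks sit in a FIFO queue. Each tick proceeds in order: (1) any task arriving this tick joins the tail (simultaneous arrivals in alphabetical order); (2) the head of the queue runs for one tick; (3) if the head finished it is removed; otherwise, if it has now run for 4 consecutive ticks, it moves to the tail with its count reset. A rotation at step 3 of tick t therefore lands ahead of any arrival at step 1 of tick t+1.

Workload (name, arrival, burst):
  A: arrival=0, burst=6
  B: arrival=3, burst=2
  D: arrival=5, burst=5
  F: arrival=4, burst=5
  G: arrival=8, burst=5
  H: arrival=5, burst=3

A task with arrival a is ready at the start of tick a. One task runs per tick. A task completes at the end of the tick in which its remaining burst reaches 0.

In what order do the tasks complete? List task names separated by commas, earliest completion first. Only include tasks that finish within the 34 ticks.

t=0: queue=[A] q_used=0 → run A
t=1: queue=[A] q_used=1 → run A
t=2: queue=[A] q_used=2 → run A
t=3: queue=[A,B] q_used=3 → run A
t=4: queue=[B,A,F] q_used=0 → run B
t=5: queue=[B,A,F,D,H] q_used=1 → run B
t=6: queue=[A,F,D,H] q_used=0 → run A
t=7: queue=[A,F,D,H] q_used=1 → run A
t=8: queue=[F,D,H,G] q_used=0 → run F
t=9: queue=[F,D,H,G] q_used=1 → run F
t=10: queue=[F,D,H,G] q_used=2 → run F
t=11: queue=[F,D,H,G] q_used=3 → run F
t=12: queue=[D,H,G,F] q_used=0 → run D
t=13: queue=[D,H,G,F] q_used=1 → run D
t=14: queue=[D,H,G,F] q_used=2 → run D
t=15: queue=[D,H,G,F] q_used=3 → run D
t=16: queue=[H,G,F,D] q_used=0 → run H
t=17: queue=[H,G,F,D] q_used=1 → run H
t=18: queue=[H,G,F,D] q_used=2 → run H
t=19: queue=[G,F,D] q_used=0 → run G
t=20: queue=[G,F,D] q_used=1 → run G
t=21: queue=[G,F,D] q_used=2 → run G
t=22: queue=[G,F,D] q_used=3 → run G
t=23: queue=[F,D,G] q_used=0 → run F
t=24: queue=[D,G] q_used=0 → run D
t=25: queue=[G] q_used=0 → run G
t=26: (idle)
t=27: (idle)
t=28: (idle)
t=29: (idle)
t=30: (idle)
t=31: (idle)
t=32: (idle)
t=33: (idle)

completion order = B, A, H, F, D, G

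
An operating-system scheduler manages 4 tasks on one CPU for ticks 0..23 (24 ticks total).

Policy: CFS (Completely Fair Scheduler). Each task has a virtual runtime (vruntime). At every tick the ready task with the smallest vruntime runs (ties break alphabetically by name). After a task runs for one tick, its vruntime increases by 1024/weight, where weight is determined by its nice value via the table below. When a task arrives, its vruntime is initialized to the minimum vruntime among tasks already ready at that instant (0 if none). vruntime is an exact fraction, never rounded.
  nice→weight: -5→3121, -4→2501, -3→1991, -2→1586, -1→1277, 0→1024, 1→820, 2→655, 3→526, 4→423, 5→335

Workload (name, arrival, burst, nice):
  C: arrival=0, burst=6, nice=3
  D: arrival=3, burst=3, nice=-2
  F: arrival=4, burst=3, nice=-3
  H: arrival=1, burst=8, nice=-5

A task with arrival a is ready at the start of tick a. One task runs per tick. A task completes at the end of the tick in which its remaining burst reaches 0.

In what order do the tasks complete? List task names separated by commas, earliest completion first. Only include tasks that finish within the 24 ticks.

completion order = F, D, H, C

t=0: vr[C=0] → run C
t=1: vr[C=512/263 H=512/263] → run C
t=2: vr[C=1024/263 H=512/263] → run H
t=3: vr[C=1024/263 D=1867264/820823 H=1867264/820823] → run D
t=4: vr[C=1024/263 D=1901001728/650912639 F=1867264/820823 H=1867264/820823] → run F
t=5: vr[C=1024/263 D=1901001728/650912639 F=4558245376/1634258593 H=1867264/820823] → run H
t=6: vr[C=1024/263 D=1901001728/650912639 F=4558245376/1634258593 H=2136576/820823] → run H
t=7: vr[C=1024/263 D=1901001728/650912639 F=4558245376/1634258593 H=2405888/820823] → run F
t=8: vr[C=1024/263 D=1901001728/650912639 F=5398768128/1634258593 H=2405888/820823] → run D
t=9: vr[C=1024/263 D=2321263104/650912639 F=5398768128/1634258593 H=2405888/820823] → run H
t=10: vr[C=1024/263 D=2321263104/650912639 F=5398768128/1634258593 H=2675200/820823] → run H
t=11: vr[C=1024/263 D=2321263104/650912639 F=5398768128/1634258593 H=2944512/820823] → run F
t=12: vr[C=1024/263 D=2321263104/650912639 H=2944512/820823] → run D
t=13: vr[C=1024/263 H=2944512/820823] → run H
t=14: vr[C=1024/263 H=3213824/820823] → run C
t=15: vr[C=1536/263 H=3213824/820823] → run H
t=16: vr[C=1536/263 H=3483136/820823] → run H
t=17: vr[C=1536/263] → run C
t=18: vr[C=2048/263] → run C
t=19: vr[C=2560/263] → run C
t=20: (idle)
t=21: (idle)
t=22: (idle)
t=23: (idle)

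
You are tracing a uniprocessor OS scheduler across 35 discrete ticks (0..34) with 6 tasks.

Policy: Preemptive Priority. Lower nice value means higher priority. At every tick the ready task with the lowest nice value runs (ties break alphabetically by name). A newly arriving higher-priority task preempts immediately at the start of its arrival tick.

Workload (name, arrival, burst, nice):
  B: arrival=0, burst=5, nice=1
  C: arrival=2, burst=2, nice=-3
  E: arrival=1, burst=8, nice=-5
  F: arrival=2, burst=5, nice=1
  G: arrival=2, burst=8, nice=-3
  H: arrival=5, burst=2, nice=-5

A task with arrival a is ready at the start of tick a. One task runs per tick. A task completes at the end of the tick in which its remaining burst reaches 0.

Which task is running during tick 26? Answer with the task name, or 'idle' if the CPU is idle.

running at tick 26 = F

t=0: ready={B} → run B
t=1: ready={B,E} → run E
t=2: ready={B,C,E,F,G} → run E
t=3: ready={B,C,E,F,G} → run E
t=4: ready={B,C,E,F,G} → run E
t=5: ready={B,C,E,F,G,H} → run E
t=6: ready={B,C,E,F,G,H} → run E
t=7: ready={B,C,E,F,G,H} → run E
t=8: ready={B,C,E,F,G,H} → run E
t=9: ready={B,C,F,G,H} → run H
t=10: ready={B,C,F,G,H} → run H
t=11: ready={B,C,F,G} → run C
t=12: ready={B,C,F,G} → run C
t=13: ready={B,F,G} → run G
t=14: ready={B,F,G} → run G
t=15: ready={B,F,G} → run G
t=16: ready={B,F,G} → run G
t=17: ready={B,F,G} → run G
t=18: ready={B,F,G} → run G
t=19: ready={B,F,G} → run G
t=20: ready={B,F,G} → run G
t=21: ready={B,F} → run B
t=22: ready={B,F} → run B
t=23: ready={B,F} → run B
t=24: ready={B,F} → run B
t=25: ready={F} → run F
t=26: ready={F} → run F
t=27: ready={F} → run F
t=28: ready={F} → run F
t=29: ready={F} → run F
t=30: (idle)
t=31: (idle)
t=32: (idle)
t=33: (idle)
t=34: (idle)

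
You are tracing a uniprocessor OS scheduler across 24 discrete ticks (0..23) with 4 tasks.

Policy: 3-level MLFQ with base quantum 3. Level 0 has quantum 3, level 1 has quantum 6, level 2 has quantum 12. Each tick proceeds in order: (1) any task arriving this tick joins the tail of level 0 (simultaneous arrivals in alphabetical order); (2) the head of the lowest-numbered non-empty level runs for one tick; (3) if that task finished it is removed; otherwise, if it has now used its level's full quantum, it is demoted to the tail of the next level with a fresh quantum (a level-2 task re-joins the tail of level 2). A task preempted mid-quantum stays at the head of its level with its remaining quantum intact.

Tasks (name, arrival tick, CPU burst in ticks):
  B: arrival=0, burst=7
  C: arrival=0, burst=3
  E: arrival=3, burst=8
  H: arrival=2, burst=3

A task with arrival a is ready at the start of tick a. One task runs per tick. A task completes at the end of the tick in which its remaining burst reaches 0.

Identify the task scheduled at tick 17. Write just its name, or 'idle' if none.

running at tick 17 = E

t=0: L0/L1/L2 = BC/-/- → run B
t=1: L0/L1/L2 = BC/-/- → run B
t=2: L0/L1/L2 = BCH/-/- → run B
t=3: L0/L1/L2 = CHE/B/- → run C
t=4: L0/L1/L2 = CHE/B/- → run C
t=5: L0/L1/L2 = CHE/B/- → run C
t=6: L0/L1/L2 = HE/B/- → run H
t=7: L0/L1/L2 = HE/B/- → run H
t=8: L0/L1/L2 = HE/B/- → run H
t=9: L0/L1/L2 = E/B/- → run E
t=10: L0/L1/L2 = E/B/- → run E
t=11: L0/L1/L2 = E/B/- → run E
t=12: L0/L1/L2 = -/BE/- → run B
t=13: L0/L1/L2 = -/BE/- → run B
t=14: L0/L1/L2 = -/BE/- → run B
t=15: L0/L1/L2 = -/BE/- → run B
t=16: L0/L1/L2 = -/E/- → run E
t=17: L0/L1/L2 = -/E/- → run E
t=18: L0/L1/L2 = -/E/- → run E
t=19: L0/L1/L2 = -/E/- → run E
t=20: L0/L1/L2 = -/E/- → run E
t=21: (idle)
t=22: (idle)
t=23: (idle)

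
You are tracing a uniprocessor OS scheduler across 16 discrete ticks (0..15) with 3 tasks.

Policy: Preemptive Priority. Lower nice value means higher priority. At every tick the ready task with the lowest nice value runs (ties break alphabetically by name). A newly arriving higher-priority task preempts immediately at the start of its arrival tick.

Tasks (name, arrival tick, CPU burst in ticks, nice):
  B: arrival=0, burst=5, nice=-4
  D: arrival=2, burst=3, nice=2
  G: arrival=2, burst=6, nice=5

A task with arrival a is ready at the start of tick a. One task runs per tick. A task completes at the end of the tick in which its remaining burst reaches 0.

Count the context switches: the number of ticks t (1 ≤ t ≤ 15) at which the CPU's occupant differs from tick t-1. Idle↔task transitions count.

t=0: ready={B} → run B
t=1: ready={B} → run B
t=2: ready={B,D,G} → run B
t=3: ready={B,D,G} → run B
t=4: ready={B,D,G} → run B
t=5: ready={D,G} → run D
t=6: ready={D,G} → run D
t=7: ready={D,G} → run D
t=8: ready={G} → run G
t=9: ready={G} → run G
t=10: ready={G} → run G
t=11: ready={G} → run G
t=12: ready={G} → run G
t=13: ready={G} → run G
t=14: (idle)
t=15: (idle)

context switches = 3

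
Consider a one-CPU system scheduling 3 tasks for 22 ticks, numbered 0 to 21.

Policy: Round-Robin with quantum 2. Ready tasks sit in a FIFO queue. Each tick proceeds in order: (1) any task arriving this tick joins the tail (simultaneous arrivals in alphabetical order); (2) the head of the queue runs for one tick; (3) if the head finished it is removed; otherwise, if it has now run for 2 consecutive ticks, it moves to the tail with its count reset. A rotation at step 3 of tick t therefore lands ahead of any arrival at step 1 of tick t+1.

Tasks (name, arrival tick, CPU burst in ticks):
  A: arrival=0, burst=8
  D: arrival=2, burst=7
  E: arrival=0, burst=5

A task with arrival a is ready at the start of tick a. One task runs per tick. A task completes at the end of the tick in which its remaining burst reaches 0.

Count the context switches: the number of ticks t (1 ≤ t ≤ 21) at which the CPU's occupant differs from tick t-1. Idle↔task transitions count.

t=0: queue=[A,E] q_used=0 → run A
t=1: queue=[A,E] q_used=1 → run A
t=2: queue=[E,A,D] q_used=0 → run E
t=3: queue=[E,A,D] q_used=1 → run E
t=4: queue=[A,D,E] q_used=0 → run A
t=5: queue=[A,D,E] q_used=1 → run A
t=6: queue=[D,E,A] q_used=0 → run D
t=7: queue=[D,E,A] q_used=1 → run D
t=8: queue=[E,A,D] q_used=0 → run E
t=9: queue=[E,A,D] q_used=1 → run E
t=10: queue=[A,D,E] q_used=0 → run A
t=11: queue=[A,D,E] q_used=1 → run A
t=12: queue=[D,E,A] q_used=0 → run D
t=13: queue=[D,E,A] q_used=1 → run D
t=14: queue=[E,A,D] q_used=0 → run E
t=15: queue=[A,D] q_used=0 → run A
t=16: queue=[A,D] q_used=1 → run A
t=17: queue=[D] q_used=0 → run D
t=18: queue=[D] q_used=1 → run D
t=19: queue=[D] q_used=0 → run D
t=20: (idle)
t=21: (idle)

context switches = 10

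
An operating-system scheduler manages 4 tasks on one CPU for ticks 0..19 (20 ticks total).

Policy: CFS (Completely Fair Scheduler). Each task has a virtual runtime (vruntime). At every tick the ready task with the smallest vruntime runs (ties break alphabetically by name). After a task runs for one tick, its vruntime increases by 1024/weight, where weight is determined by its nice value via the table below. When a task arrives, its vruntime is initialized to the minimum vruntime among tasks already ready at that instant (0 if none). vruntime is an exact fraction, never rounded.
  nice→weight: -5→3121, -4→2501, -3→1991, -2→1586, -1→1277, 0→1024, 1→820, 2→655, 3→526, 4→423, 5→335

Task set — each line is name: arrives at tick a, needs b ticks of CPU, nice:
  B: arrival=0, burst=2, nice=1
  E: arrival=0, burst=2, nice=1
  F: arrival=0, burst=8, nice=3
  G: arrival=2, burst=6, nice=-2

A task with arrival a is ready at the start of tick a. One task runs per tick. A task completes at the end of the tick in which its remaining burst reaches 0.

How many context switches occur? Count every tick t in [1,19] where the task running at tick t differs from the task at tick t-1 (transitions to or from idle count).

context switches = 10

t=0: vr[B=0 E=0 F=0] → run B
t=1: vr[B=256/205 E=0 F=0] → run E
t=2: vr[B=256/205 E=256/205 F=0 G=0] → run F
t=3: vr[B=256/205 E=256/205 F=512/263 G=0] → run G
t=4: vr[B=256/205 E=256/205 F=512/263 G=512/793] → run G
t=5: vr[B=256/205 E=256/205 F=512/263 G=1024/793] → run B
t=6: vr[E=256/205 F=512/263 G=1024/793] → run E
t=7: vr[F=512/263 G=1024/793] → run G
t=8: vr[F=512/263 G=1536/793] → run G
t=9: vr[F=512/263 G=2048/793] → run F
t=10: vr[F=1024/263 G=2048/793] → run G
t=11: vr[F=1024/263 G=2560/793] → run G
t=12: vr[F=1024/263] → run F
t=13: vr[F=1536/263] → run F
t=14: vr[F=2048/263] → run F
t=15: vr[F=2560/263] → run F
t=16: vr[F=3072/263] → run F
t=17: vr[F=3584/263] → run F
t=18: (idle)
t=19: (idle)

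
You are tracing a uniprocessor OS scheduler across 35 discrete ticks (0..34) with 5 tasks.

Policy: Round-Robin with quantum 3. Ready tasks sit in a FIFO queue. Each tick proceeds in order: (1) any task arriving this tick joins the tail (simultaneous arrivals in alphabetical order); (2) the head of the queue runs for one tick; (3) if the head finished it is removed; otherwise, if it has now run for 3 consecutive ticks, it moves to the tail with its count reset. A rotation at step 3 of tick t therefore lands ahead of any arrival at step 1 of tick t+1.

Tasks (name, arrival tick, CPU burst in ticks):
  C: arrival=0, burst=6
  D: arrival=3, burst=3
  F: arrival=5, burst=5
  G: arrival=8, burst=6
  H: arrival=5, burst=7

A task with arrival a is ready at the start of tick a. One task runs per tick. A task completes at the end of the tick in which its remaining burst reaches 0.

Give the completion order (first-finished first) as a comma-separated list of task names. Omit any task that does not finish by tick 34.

t=0: queue=[C] q_used=0 → run C
t=1: queue=[C] q_used=1 → run C
t=2: queue=[C] q_used=2 → run C
t=3: queue=[C,D] q_used=0 → run C
t=4: queue=[C,D] q_used=1 → run C
t=5: queue=[C,D,F,H] q_used=2 → run C
t=6: queue=[D,F,H] q_used=0 → run D
t=7: queue=[D,F,H] q_used=1 → run D
t=8: queue=[D,F,H,G] q_used=2 → run D
t=9: queue=[F,H,G] q_used=0 → run F
t=10: queue=[F,H,G] q_used=1 → run F
t=11: queue=[F,H,G] q_used=2 → run F
t=12: queue=[H,G,F] q_used=0 → run H
t=13: queue=[H,G,F] q_used=1 → run H
t=14: queue=[H,G,F] q_used=2 → run H
t=15: queue=[G,F,H] q_used=0 → run G
t=16: queue=[G,F,H] q_used=1 → run G
t=17: queue=[G,F,H] q_used=2 → run G
t=18: queue=[F,H,G] q_used=0 → run F
t=19: queue=[F,H,G] q_used=1 → run F
t=20: queue=[H,G] q_used=0 → run H
t=21: queue=[H,G] q_used=1 → run H
t=22: queue=[H,G] q_used=2 → run H
t=23: queue=[G,H] q_used=0 → run G
t=24: queue=[G,H] q_used=1 → run G
t=25: queue=[G,H] q_used=2 → run G
t=26: queue=[H] q_used=0 → run H
t=27: (idle)
t=28: (idle)
t=29: (idle)
t=30: (idle)
t=31: (idle)
t=32: (idle)
t=33: (idle)
t=34: (idle)

completion order = C, D, F, G, H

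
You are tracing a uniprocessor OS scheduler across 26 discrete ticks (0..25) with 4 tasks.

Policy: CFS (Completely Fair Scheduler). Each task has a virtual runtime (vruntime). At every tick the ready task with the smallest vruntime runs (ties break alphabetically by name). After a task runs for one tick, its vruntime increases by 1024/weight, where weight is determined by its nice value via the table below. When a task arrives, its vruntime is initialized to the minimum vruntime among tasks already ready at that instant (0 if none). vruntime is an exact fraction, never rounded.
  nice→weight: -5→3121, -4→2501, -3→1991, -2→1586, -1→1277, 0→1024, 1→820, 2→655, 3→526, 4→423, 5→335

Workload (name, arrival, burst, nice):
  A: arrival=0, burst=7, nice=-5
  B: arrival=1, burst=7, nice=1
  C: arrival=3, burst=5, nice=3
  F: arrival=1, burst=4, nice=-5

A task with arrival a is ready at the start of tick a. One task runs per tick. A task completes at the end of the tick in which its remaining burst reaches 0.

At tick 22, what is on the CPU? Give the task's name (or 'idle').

t=0: vr[A=0] → run A
t=1: vr[A=1024/3121 B=1024/3121 F=1024/3121] → run A
t=2: vr[A=2048/3121 B=1024/3121 F=1024/3121] → run B
t=3: vr[A=2048/3121 B=1008896/639805 C=1024/3121 F=1024/3121] → run C
t=4: vr[A=2048/3121 B=1008896/639805 C=1867264/820823 F=1024/3121] → run F
t=5: vr[A=2048/3121 B=1008896/639805 C=1867264/820823 F=2048/3121] → run A
t=6: vr[A=3072/3121 B=1008896/639805 C=1867264/820823 F=2048/3121] → run F
t=7: vr[A=3072/3121 B=1008896/639805 C=1867264/820823 F=3072/3121] → run A
t=8: vr[A=4096/3121 B=1008896/639805 C=1867264/820823 F=3072/3121] → run F
t=9: vr[A=4096/3121 B=1008896/639805 C=1867264/820823 F=4096/3121] → run A
t=10: vr[A=5120/3121 B=1008896/639805 C=1867264/820823 F=4096/3121] → run F
t=11: vr[A=5120/3121 B=1008896/639805 C=1867264/820823] → run B
t=12: vr[A=5120/3121 B=1807872/639805 C=1867264/820823] → run A
t=13: vr[A=6144/3121 B=1807872/639805 C=1867264/820823] → run A
t=14: vr[B=1807872/639805 C=1867264/820823] → run C
t=15: vr[B=1807872/639805 C=3465216/820823] → run B
t=16: vr[B=2606848/639805 C=3465216/820823] → run B
t=17: vr[B=3405824/639805 C=3465216/820823] → run C
t=18: vr[B=3405824/639805 C=5063168/820823] → run B
t=19: vr[B=840960/127961 C=5063168/820823] → run C
t=20: vr[B=840960/127961 C=6661120/820823] → run B
t=21: vr[B=5003776/639805 C=6661120/820823] → run B
t=22: vr[C=6661120/820823] → run C
t=23: (idle)
t=24: (idle)
t=25: (idle)

running at tick 22 = C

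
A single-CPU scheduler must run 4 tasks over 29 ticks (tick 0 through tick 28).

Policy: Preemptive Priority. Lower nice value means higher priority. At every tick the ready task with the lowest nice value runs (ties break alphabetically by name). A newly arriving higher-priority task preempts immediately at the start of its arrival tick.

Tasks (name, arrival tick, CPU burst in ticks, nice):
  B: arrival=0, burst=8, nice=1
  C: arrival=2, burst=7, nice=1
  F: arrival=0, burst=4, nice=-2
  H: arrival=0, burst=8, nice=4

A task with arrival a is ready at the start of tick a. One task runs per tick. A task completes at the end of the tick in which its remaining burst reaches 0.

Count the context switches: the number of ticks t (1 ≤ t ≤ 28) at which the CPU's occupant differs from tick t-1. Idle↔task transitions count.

context switches = 4

t=0: ready={B,F,H} → run F
t=1: ready={B,F,H} → run F
t=2: ready={B,C,F,H} → run F
t=3: ready={B,C,F,H} → run F
t=4: ready={B,C,H} → run B
t=5: ready={B,C,H} → run B
t=6: ready={B,C,H} → run B
t=7: ready={B,C,H} → run B
t=8: ready={B,C,H} → run B
t=9: ready={B,C,H} → run B
t=10: ready={B,C,H} → run B
t=11: ready={B,C,H} → run B
t=12: ready={C,H} → run C
t=13: ready={C,H} → run C
t=14: ready={C,H} → run C
t=15: ready={C,H} → run C
t=16: ready={C,H} → run C
t=17: ready={C,H} → run C
t=18: ready={C,H} → run C
t=19: ready={H} → run H
t=20: ready={H} → run H
t=21: ready={H} → run H
t=22: ready={H} → run H
t=23: ready={H} → run H
t=24: ready={H} → run H
t=25: ready={H} → run H
t=26: ready={H} → run H
t=27: (idle)
t=28: (idle)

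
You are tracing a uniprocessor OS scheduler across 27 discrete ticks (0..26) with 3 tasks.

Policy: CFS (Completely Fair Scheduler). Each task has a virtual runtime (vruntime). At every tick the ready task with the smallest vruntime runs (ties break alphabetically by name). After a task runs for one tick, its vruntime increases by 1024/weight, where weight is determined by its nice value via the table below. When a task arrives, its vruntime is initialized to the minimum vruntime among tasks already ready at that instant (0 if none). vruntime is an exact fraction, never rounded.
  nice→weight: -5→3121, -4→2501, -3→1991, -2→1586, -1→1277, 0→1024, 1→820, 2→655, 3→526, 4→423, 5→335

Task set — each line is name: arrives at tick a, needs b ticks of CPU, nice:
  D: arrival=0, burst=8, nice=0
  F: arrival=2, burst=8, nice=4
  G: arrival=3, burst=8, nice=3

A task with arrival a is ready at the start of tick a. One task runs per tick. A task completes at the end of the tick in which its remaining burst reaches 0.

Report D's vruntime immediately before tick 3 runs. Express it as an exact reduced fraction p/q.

t=0: vr[D=0] → run D
t=1: vr[D=1] → run D
t=2: vr[D=2 F=2] → run D
t=3: vr[D=3 F=2 G=2] → run F
t=4: vr[D=3 F=1870/423 G=2] → run G
t=5: vr[D=3 F=1870/423 G=1038/263] → run D
t=6: vr[D=4 F=1870/423 G=1038/263] → run G
t=7: vr[D=4 F=1870/423 G=1550/263] → run D
t=8: vr[D=5 F=1870/423 G=1550/263] → run F
t=9: vr[D=5 F=2894/423 G=1550/263] → run D
t=10: vr[D=6 F=2894/423 G=1550/263] → run G
t=11: vr[D=6 F=2894/423 G=2062/263] → run D
t=12: vr[D=7 F=2894/423 G=2062/263] → run F
t=13: vr[D=7 F=1306/141 G=2062/263] → run D
t=14: vr[F=1306/141 G=2062/263] → run G
t=15: vr[F=1306/141 G=2574/263] → run F
t=16: vr[F=4942/423 G=2574/263] → run G
t=17: vr[F=4942/423 G=3086/263] → run F
t=18: vr[F=5966/423 G=3086/263] → run G
t=19: vr[F=5966/423 G=3598/263] → run G
t=20: vr[F=5966/423 G=4110/263] → run F
t=21: vr[F=2330/141 G=4110/263] → run G
t=22: vr[F=2330/141] → run F
t=23: vr[F=8014/423] → run F
t=24: (idle)
t=25: (idle)
t=26: (idle)

vruntime(D, start of tick 3) = 3/1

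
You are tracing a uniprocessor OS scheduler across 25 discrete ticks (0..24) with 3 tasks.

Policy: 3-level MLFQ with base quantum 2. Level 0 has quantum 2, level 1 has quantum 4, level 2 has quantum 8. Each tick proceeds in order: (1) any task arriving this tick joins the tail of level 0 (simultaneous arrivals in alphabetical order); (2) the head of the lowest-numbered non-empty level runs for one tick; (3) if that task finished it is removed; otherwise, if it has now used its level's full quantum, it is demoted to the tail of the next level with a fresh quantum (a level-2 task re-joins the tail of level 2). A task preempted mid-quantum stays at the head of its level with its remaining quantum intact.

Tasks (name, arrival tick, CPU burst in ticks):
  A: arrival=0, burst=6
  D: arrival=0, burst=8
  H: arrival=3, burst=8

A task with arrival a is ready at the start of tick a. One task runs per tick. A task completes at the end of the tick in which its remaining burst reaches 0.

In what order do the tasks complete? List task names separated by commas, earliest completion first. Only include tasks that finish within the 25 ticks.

t=0: L0/L1/L2 = AD/-/- → run A
t=1: L0/L1/L2 = AD/-/- → run A
t=2: L0/L1/L2 = D/A/- → run D
t=3: L0/L1/L2 = DH/A/- → run D
t=4: L0/L1/L2 = H/AD/- → run H
t=5: L0/L1/L2 = H/AD/- → run H
t=6: L0/L1/L2 = -/ADH/- → run A
t=7: L0/L1/L2 = -/ADH/- → run A
t=8: L0/L1/L2 = -/ADH/- → run A
t=9: L0/L1/L2 = -/ADH/- → run A
t=10: L0/L1/L2 = -/DH/- → run D
t=11: L0/L1/L2 = -/DH/- → run D
t=12: L0/L1/L2 = -/DH/- → run D
t=13: L0/L1/L2 = -/DH/- → run D
t=14: L0/L1/L2 = -/H/D → run H
t=15: L0/L1/L2 = -/H/D → run H
t=16: L0/L1/L2 = -/H/D → run H
t=17: L0/L1/L2 = -/H/D → run H
t=18: L0/L1/L2 = -/-/DH → run D
t=19: L0/L1/L2 = -/-/DH → run D
t=20: L0/L1/L2 = -/-/H → run H
t=21: L0/L1/L2 = -/-/H → run H
t=22: (idle)
t=23: (idle)
t=24: (idle)

completion order = A, D, H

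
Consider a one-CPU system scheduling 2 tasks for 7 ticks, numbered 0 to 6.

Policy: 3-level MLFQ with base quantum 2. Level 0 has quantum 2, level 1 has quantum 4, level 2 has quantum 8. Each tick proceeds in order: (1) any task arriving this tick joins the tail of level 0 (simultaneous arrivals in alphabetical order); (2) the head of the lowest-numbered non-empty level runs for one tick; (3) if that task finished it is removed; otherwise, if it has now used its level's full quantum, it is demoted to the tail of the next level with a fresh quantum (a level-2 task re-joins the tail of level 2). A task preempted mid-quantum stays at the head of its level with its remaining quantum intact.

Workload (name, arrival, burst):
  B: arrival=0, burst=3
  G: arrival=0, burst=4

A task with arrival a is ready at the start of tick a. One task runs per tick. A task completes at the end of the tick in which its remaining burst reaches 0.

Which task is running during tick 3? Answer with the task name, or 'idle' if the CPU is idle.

t=0: L0/L1/L2 = BG/-/- → run B
t=1: L0/L1/L2 = BG/-/- → run B
t=2: L0/L1/L2 = G/B/- → run G
t=3: L0/L1/L2 = G/B/- → run G
t=4: L0/L1/L2 = -/BG/- → run B
t=5: L0/L1/L2 = -/G/- → run G
t=6: L0/L1/L2 = -/G/- → run G

running at tick 3 = G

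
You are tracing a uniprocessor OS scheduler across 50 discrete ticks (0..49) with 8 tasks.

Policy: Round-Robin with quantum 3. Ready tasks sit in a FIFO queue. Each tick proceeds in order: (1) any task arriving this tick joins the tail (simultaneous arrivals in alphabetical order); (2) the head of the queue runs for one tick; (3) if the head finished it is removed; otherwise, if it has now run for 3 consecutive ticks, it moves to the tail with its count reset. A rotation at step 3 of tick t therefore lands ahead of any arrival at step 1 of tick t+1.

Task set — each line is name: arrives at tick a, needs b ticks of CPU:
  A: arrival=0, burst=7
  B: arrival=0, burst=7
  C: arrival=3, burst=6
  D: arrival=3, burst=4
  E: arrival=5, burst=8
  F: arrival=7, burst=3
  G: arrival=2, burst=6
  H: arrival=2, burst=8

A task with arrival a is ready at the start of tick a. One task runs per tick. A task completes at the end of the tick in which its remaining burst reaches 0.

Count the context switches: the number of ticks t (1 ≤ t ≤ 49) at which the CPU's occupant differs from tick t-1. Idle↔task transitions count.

context switches = 19

t=0: queue=[A,B] q_used=0 → run A
t=1: queue=[A,B] q_used=1 → run A
t=2: queue=[A,B,G,H] q_used=2 → run A
t=3: queue=[B,G,H,A,C,D] q_used=0 → run B
t=4: queue=[B,G,H,A,C,D] q_used=1 → run B
t=5: queue=[B,G,H,A,C,D,E] q_used=2 → run B
t=6: queue=[G,H,A,C,D,E,B] q_used=0 → run G
t=7: queue=[G,H,A,C,D,E,B,F] q_used=1 → run G
t=8: queue=[G,H,A,C,D,E,B,F] q_used=2 → run G
t=9: queue=[H,A,C,D,E,B,F,G] q_used=0 → run H
t=10: queue=[H,A,C,D,E,B,F,G] q_used=1 → run H
t=11: queue=[H,A,C,D,E,B,F,G] q_used=2 → run H
t=12: queue=[A,C,D,E,B,F,G,H] q_used=0 → run A
t=13: queue=[A,C,D,E,B,F,G,H] q_used=1 → run A
t=14: queue=[A,C,D,E,B,F,G,H] q_used=2 → run A
t=15: queue=[C,D,E,B,F,G,H,A] q_used=0 → run C
t=16: queue=[C,D,E,B,F,G,H,A] q_used=1 → run C
t=17: queue=[C,D,E,B,F,G,H,A] q_used=2 → run C
t=18: queue=[D,E,B,F,G,H,A,C] q_used=0 → run D
t=19: queue=[D,E,B,F,G,H,A,C] q_used=1 → run D
t=20: queue=[D,E,B,F,G,H,A,C] q_used=2 → run D
t=21: queue=[E,B,F,G,H,A,C,D] q_used=0 → run E
t=22: queue=[E,B,F,G,H,A,C,D] q_used=1 → run E
t=23: queue=[E,B,F,G,H,A,C,D] q_used=2 → run E
t=24: queue=[B,F,G,H,A,C,D,E] q_used=0 → run B
t=25: queue=[B,F,G,H,A,C,D,E] q_used=1 → run B
t=26: queue=[B,F,G,H,A,C,D,E] q_used=2 → run B
t=27: queue=[F,G,H,A,C,D,E,B] q_used=0 → run F
t=28: queue=[F,G,H,A,C,D,E,B] q_used=1 → run F
t=29: queue=[F,G,H,A,C,D,E,B] q_used=2 → run F
t=30: queue=[G,H,A,C,D,E,B] q_used=0 → run G
t=31: queue=[G,H,A,C,D,E,B] q_used=1 → run G
t=32: queue=[G,H,A,C,D,E,B] q_used=2 → run G
t=33: queue=[H,A,C,D,E,B] q_used=0 → run H
t=34: queue=[H,A,C,D,E,B] q_used=1 → run H
t=35: queue=[H,A,C,D,E,B] q_used=2 → run H
t=36: queue=[A,C,D,E,B,H] q_used=0 → run A
t=37: queue=[C,D,E,B,H] q_used=0 → run C
t=38: queue=[C,D,E,B,H] q_used=1 → run C
t=39: queue=[C,D,E,B,H] q_used=2 → run C
t=40: queue=[D,E,B,H] q_used=0 → run D
t=41: queue=[E,B,H] q_used=0 → run E
t=42: queue=[E,B,H] q_used=1 → run E
t=43: queue=[E,B,H] q_used=2 → run E
t=44: queue=[B,H,E] q_used=0 → run B
t=45: queue=[H,E] q_used=0 → run H
t=46: queue=[H,E] q_used=1 → run H
t=47: queue=[E] q_used=0 → run E
t=48: queue=[E] q_used=1 → run E
t=49: (idle)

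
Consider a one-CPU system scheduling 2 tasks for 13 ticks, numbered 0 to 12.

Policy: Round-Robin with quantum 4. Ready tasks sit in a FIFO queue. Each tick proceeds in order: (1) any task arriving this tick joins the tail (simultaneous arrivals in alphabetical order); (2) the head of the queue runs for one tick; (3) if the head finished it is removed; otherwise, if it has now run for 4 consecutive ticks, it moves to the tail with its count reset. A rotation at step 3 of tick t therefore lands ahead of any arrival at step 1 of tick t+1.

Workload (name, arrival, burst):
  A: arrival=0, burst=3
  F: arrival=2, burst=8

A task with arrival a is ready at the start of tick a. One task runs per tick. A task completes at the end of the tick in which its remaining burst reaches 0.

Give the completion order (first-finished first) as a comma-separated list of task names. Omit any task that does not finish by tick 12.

completion order = A, F

t=0: queue=[A] q_used=0 → run A
t=1: queue=[A] q_used=1 → run A
t=2: queue=[A,F] q_used=2 → run A
t=3: queue=[F] q_used=0 → run F
t=4: queue=[F] q_used=1 → run F
t=5: queue=[F] q_used=2 → run F
t=6: queue=[F] q_used=3 → run F
t=7: queue=[F] q_used=0 → run F
t=8: queue=[F] q_used=1 → run F
t=9: queue=[F] q_used=2 → run F
t=10: queue=[F] q_used=3 → run F
t=11: (idle)
t=12: (idle)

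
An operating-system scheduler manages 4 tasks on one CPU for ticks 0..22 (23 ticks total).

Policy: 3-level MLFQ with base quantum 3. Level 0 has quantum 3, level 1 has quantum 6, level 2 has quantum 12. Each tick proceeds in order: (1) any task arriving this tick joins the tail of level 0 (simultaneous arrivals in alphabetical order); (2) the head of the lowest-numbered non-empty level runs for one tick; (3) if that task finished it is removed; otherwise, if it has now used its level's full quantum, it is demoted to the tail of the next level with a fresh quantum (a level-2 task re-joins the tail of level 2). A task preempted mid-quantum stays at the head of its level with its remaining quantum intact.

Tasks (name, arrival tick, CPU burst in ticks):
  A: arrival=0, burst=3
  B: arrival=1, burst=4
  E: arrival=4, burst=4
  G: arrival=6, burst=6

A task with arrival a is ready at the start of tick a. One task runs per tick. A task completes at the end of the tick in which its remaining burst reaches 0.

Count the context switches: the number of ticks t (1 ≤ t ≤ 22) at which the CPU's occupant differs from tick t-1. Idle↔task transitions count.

t=0: L0/L1/L2 = A/-/- → run A
t=1: L0/L1/L2 = AB/-/- → run A
t=2: L0/L1/L2 = AB/-/- → run A
t=3: L0/L1/L2 = B/-/- → run B
t=4: L0/L1/L2 = BE/-/- → run B
t=5: L0/L1/L2 = BE/-/- → run B
t=6: L0/L1/L2 = EG/B/- → run E
t=7: L0/L1/L2 = EG/B/- → run E
t=8: L0/L1/L2 = EG/B/- → run E
t=9: L0/L1/L2 = G/BE/- → run G
t=10: L0/L1/L2 = G/BE/- → run G
t=11: L0/L1/L2 = G/BE/- → run G
t=12: L0/L1/L2 = -/BEG/- → run B
t=13: L0/L1/L2 = -/EG/- → run E
t=14: L0/L1/L2 = -/G/- → run G
t=15: L0/L1/L2 = -/G/- → run G
t=16: L0/L1/L2 = -/G/- → run G
t=17: (idle)
t=18: (idle)
t=19: (idle)
t=20: (idle)
t=21: (idle)
t=22: (idle)

context switches = 7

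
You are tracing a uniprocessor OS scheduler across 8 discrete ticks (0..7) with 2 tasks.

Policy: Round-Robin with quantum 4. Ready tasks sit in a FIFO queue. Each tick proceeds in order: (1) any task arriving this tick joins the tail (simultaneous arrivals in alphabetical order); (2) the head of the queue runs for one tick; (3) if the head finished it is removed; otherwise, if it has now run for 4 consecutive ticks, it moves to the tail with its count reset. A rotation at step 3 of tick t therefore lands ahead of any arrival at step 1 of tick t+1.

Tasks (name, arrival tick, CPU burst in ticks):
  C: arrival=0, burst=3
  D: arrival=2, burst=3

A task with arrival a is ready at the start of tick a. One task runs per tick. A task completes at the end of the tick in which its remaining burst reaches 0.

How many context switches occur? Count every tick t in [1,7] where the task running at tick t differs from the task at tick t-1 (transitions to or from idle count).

context switches = 2

t=0: queue=[C] q_used=0 → run C
t=1: queue=[C] q_used=1 → run C
t=2: queue=[C,D] q_used=2 → run C
t=3: queue=[D] q_used=0 → run D
t=4: queue=[D] q_used=1 → run D
t=5: queue=[D] q_used=2 → run D
t=6: (idle)
t=7: (idle)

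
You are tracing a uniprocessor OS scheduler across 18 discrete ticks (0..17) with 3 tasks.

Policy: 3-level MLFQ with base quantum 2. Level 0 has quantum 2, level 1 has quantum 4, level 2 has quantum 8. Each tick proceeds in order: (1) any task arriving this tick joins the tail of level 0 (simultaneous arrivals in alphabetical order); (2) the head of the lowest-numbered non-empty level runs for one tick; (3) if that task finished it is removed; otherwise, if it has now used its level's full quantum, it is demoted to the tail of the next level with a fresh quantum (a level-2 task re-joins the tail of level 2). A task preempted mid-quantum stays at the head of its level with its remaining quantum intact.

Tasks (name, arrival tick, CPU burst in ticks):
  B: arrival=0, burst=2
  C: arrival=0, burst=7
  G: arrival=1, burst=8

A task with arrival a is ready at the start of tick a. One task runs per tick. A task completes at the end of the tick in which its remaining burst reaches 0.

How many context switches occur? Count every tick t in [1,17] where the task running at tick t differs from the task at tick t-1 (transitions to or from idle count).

t=0: L0/L1/L2 = BC/-/- → run B
t=1: L0/L1/L2 = BCG/-/- → run B
t=2: L0/L1/L2 = CG/-/- → run C
t=3: L0/L1/L2 = CG/-/- → run C
t=4: L0/L1/L2 = G/C/- → run G
t=5: L0/L1/L2 = G/C/- → run G
t=6: L0/L1/L2 = -/CG/- → run C
t=7: L0/L1/L2 = -/CG/- → run C
t=8: L0/L1/L2 = -/CG/- → run C
t=9: L0/L1/L2 = -/CG/- → run C
t=10: L0/L1/L2 = -/G/C → run G
t=11: L0/L1/L2 = -/G/C → run G
t=12: L0/L1/L2 = -/G/C → run G
t=13: L0/L1/L2 = -/G/C → run G
t=14: L0/L1/L2 = -/-/CG → run C
t=15: L0/L1/L2 = -/-/G → run G
t=16: L0/L1/L2 = -/-/G → run G
t=17: (idle)

context switches = 7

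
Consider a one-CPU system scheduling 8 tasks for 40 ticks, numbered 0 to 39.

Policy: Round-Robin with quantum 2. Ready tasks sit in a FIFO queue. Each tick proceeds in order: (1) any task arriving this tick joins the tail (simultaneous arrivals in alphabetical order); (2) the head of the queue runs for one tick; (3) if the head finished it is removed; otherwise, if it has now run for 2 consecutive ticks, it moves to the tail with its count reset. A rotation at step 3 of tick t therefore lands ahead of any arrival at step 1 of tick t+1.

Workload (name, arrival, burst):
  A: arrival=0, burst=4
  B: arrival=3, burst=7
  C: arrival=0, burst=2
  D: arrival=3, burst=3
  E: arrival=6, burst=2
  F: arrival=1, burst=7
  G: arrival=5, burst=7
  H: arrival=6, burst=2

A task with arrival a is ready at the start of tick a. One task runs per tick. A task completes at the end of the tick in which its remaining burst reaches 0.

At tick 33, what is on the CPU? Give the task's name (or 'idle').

t=0: queue=[A,C] q_used=0 → run A
t=1: queue=[A,C,F] q_used=1 → run A
t=2: queue=[C,F,A] q_used=0 → run C
t=3: queue=[C,F,A,B,D] q_used=1 → run C
t=4: queue=[F,A,B,D] q_used=0 → run F
t=5: queue=[F,A,B,D,G] q_used=1 → run F
t=6: queue=[A,B,D,G,F,E,H] q_used=0 → run A
t=7: queue=[A,B,D,G,F,E,H] q_used=1 → run A
t=8: queue=[B,D,G,F,E,H] q_used=0 → run B
t=9: queue=[B,D,G,F,E,H] q_used=1 → run B
t=10: queue=[D,G,F,E,H,B] q_used=0 → run D
t=11: queue=[D,G,F,E,H,B] q_used=1 → run D
t=12: queue=[G,F,E,H,B,D] q_used=0 → run G
t=13: queue=[G,F,E,H,B,D] q_used=1 → run G
t=14: queue=[F,E,H,B,D,G] q_used=0 → run F
t=15: queue=[F,E,H,B,D,G] q_used=1 → run F
t=16: queue=[E,H,B,D,G,F] q_used=0 → run E
t=17: queue=[E,H,B,D,G,F] q_used=1 → run E
t=18: queue=[H,B,D,G,F] q_used=0 → run H
t=19: queue=[H,B,D,G,F] q_used=1 → run H
t=20: queue=[B,D,G,F] q_used=0 → run B
t=21: queue=[B,D,G,F] q_used=1 → run B
t=22: queue=[D,G,F,B] q_used=0 → run D
t=23: queue=[G,F,B] q_used=0 → run G
t=24: queue=[G,F,B] q_used=1 → run G
t=25: queue=[F,B,G] q_used=0 → run F
t=26: queue=[F,B,G] q_used=1 → run F
t=27: queue=[B,G,F] q_used=0 → run B
t=28: queue=[B,G,F] q_used=1 → run B
t=29: queue=[G,F,B] q_used=0 → run G
t=30: queue=[G,F,B] q_used=1 → run G
t=31: queue=[F,B,G] q_used=0 → run F
t=32: queue=[B,G] q_used=0 → run B
t=33: queue=[G] q_used=0 → run G
t=34: (idle)
t=35: (idle)
t=36: (idle)
t=37: (idle)
t=38: (idle)
t=39: (idle)

running at tick 33 = G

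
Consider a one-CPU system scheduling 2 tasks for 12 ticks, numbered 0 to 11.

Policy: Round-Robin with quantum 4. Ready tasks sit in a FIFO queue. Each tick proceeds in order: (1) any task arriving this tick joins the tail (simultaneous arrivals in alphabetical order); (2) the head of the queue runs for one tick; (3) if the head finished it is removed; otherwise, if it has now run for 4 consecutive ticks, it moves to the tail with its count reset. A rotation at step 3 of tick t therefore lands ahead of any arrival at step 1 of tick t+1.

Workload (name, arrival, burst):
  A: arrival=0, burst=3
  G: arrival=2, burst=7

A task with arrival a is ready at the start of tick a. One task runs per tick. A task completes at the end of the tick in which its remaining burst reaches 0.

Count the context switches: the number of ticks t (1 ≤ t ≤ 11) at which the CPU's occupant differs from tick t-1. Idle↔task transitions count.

context switches = 2

t=0: queue=[A] q_used=0 → run A
t=1: queue=[A] q_used=1 → run A
t=2: queue=[A,G] q_used=2 → run A
t=3: queue=[G] q_used=0 → run G
t=4: queue=[G] q_used=1 → run G
t=5: queue=[G] q_used=2 → run G
t=6: queue=[G] q_used=3 → run G
t=7: queue=[G] q_used=0 → run G
t=8: queue=[G] q_used=1 → run G
t=9: queue=[G] q_used=2 → run G
t=10: (idle)
t=11: (idle)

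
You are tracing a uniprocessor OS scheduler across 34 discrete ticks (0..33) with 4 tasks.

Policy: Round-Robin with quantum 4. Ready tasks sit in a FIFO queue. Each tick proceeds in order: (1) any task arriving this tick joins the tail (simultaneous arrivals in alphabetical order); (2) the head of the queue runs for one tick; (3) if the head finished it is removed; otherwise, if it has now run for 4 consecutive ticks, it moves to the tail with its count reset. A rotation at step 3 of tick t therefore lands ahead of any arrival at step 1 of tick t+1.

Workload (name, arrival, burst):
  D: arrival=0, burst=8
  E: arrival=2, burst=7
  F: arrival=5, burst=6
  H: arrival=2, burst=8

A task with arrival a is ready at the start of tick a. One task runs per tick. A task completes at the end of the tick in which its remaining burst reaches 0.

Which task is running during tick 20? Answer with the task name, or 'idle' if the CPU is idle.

running at tick 20 = E

t=0: queue=[D] q_used=0 → run D
t=1: queue=[D] q_used=1 → run D
t=2: queue=[D,E,H] q_used=2 → run D
t=3: queue=[D,E,H] q_used=3 → run D
t=4: queue=[E,H,D] q_used=0 → run E
t=5: queue=[E,H,D,F] q_used=1 → run E
t=6: queue=[E,H,D,F] q_used=2 → run E
t=7: queue=[E,H,D,F] q_used=3 → run E
t=8: queue=[H,D,F,E] q_used=0 → run H
t=9: queue=[H,D,F,E] q_used=1 → run H
t=10: queue=[H,D,F,E] q_used=2 → run H
t=11: queue=[H,D,F,E] q_used=3 → run H
t=12: queue=[D,F,E,H] q_used=0 → run D
t=13: queue=[D,F,E,H] q_used=1 → run D
t=14: queue=[D,F,E,H] q_used=2 → run D
t=15: queue=[D,F,E,H] q_used=3 → run D
t=16: queue=[F,E,H] q_used=0 → run F
t=17: queue=[F,E,H] q_used=1 → run F
t=18: queue=[F,E,H] q_used=2 → run F
t=19: queue=[F,E,H] q_used=3 → run F
t=20: queue=[E,H,F] q_used=0 → run E
t=21: queue=[E,H,F] q_used=1 → run E
t=22: queue=[E,H,F] q_used=2 → run E
t=23: queue=[H,F] q_used=0 → run H
t=24: queue=[H,F] q_used=1 → run H
t=25: queue=[H,F] q_used=2 → run H
t=26: queue=[H,F] q_used=3 → run H
t=27: queue=[F] q_used=0 → run F
t=28: queue=[F] q_used=1 → run F
t=29: (idle)
t=30: (idle)
t=31: (idle)
t=32: (idle)
t=33: (idle)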